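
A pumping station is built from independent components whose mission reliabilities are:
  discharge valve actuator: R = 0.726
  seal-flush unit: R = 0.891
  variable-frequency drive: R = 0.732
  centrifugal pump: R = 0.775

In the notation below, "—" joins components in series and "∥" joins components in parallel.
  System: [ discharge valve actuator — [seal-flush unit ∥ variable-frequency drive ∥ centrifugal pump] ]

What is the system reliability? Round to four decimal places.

0.7212

Parallel (seal-flush unit, variable-frequency drive, and centrifugal pump): 1 − (1 − 0.891000)(1 − 0.732000)(1 − 0.775000) = 0.993427
Series (discharge valve actuator and [0.993427]): 0.726000 × 0.993427 = 0.7212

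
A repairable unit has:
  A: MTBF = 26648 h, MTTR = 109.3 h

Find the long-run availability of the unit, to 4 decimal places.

0.9959

A(A) = MTBF/(MTBF+MTTR) = 26648/(26648+109.3) = 0.9959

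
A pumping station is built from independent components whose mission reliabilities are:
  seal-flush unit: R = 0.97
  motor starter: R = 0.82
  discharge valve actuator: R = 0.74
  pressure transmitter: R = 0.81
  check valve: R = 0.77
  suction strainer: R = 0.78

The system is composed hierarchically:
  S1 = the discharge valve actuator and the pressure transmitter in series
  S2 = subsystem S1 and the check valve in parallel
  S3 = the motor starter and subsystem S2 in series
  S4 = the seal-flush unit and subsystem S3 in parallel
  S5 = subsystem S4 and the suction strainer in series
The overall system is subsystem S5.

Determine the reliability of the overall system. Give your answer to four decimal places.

0.7740

Series (discharge valve actuator and pressure transmitter): 0.740000 × 0.810000 = 0.599400
Parallel ([0.599400] and check valve): 1 − (1 − 0.599400)(1 − 0.770000) = 0.907862
Series (motor starter and [0.907862]): 0.820000 × 0.907862 = 0.744447
Parallel (seal-flush unit and [0.744447]): 1 − (1 − 0.970000)(1 − 0.744447) = 0.992333
Series ([0.992333] and suction strainer): 0.992333 × 0.780000 = 0.7740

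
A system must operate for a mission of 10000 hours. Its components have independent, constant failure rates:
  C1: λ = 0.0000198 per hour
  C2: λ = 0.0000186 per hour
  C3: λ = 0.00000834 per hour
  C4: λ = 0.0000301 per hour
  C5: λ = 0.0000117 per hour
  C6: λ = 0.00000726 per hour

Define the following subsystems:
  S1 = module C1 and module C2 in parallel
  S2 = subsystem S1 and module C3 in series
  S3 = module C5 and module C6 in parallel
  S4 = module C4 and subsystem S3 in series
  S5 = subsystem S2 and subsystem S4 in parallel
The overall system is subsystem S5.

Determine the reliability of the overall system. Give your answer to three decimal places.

R(C1) = exp(−0.0000198 × 10000) = 0.82037
R(C2) = exp(−0.0000186 × 10000) = 0.83027
R(C3) = exp(−0.00000834 × 10000) = 0.91998
R(C4) = exp(−0.0000301 × 10000) = 0.74008
R(C5) = exp(−0.0000117 × 10000) = 0.88959
R(C6) = exp(−0.00000726 × 10000) = 0.92997
Parallel (C1 and C2): 1 − (1 − 0.82037)(1 − 0.83027) = 0.96951
Series ([0.96951] and C3): 0.96951 × 0.91998 = 0.89193
Parallel (C5 and C6): 1 − (1 − 0.88959)(1 − 0.92997) = 0.99227
Series (C4 and [0.99227]): 0.74008 × 0.99227 = 0.73436
Parallel ([0.89193] and [0.73436]): 1 − (1 − 0.89193)(1 − 0.73436) = 0.971

0.971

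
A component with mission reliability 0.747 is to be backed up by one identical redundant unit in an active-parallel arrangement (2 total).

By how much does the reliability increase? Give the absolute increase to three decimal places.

0.189

R_before = 0.747
R_after = 1 − (1 − 0.747)^2 = 0.936
ΔR = 0.936 − 0.747 = 0.189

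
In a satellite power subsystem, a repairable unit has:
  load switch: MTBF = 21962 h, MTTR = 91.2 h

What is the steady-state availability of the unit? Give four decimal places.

A(load switch) = MTBF/(MTBF+MTTR) = 21962/(21962+91.2) = 0.9959

0.9959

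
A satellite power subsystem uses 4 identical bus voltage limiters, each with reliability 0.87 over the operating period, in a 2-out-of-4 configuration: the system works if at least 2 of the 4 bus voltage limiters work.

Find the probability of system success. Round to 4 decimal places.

0.9921

R = Σ_{i=2}^{4} C(4,i) p^i (1−p)^{4−i} with p = 0.87
C(4,2)·0.87^2·0.13^2 = 0.076750
C(4,3)·0.87^3·0.13^1 = 0.342422
C(4,4)·0.87^4·0.13^0 = 0.572898
Sum = 0.9921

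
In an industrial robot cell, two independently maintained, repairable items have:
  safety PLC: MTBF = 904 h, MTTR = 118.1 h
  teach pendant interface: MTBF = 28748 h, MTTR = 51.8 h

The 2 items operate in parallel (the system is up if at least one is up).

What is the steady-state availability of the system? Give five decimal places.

0.99979

A(safety PLC) = MTBF/(MTBF+MTTR) = 904/(904+118.1) = 0.884454
A(teach pendant interface) = MTBF/(MTBF+MTTR) = 28748/(28748+51.8) = 0.998201
Parallel availability: 1 − (1 − 0.884454)(1 − 0.998201) = 0.99979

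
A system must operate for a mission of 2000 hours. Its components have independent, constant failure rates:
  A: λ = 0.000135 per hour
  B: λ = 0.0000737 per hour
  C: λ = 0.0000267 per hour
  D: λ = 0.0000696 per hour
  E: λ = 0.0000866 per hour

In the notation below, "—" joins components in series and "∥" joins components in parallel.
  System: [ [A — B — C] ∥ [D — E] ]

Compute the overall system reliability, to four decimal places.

R(A) = exp(−0.000135 × 2000) = 0.763379
R(B) = exp(−0.0000737 × 2000) = 0.862949
R(C) = exp(−0.0000267 × 2000) = 0.948001
R(D) = exp(−0.0000696 × 2000) = 0.870054
R(E) = exp(−0.0000866 × 2000) = 0.840969
Series (A, B, and C): 0.763379 × 0.862949 × 0.948001 = 0.624502
Series (D and E): 0.870054 × 0.840969 = 0.731688
Parallel ([0.624502] and [0.731688]): 1 − (1 − 0.624502)(1 − 0.731688) = 0.8992

0.8992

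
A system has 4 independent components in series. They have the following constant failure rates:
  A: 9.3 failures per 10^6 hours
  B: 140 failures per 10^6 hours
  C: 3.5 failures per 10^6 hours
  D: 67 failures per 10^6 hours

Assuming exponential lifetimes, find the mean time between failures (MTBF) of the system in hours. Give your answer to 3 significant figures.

Series of exponential components: λ_sys = Σ λ_i
λ_sys = 0.0000093 + 0.00014 + 0.0000035 + 0.000067 = 2.1980e-04 /h
MTBF = 1 / λ_sys = 4550 h

4550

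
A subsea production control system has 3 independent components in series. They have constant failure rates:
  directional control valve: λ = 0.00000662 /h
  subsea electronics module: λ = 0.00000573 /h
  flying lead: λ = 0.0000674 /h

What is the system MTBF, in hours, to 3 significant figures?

12500

Series of exponential components: λ_sys = Σ λ_i
λ_sys = 0.00000662 + 0.00000573 + 0.0000674 = 7.9750e-05 /h
MTBF = 1 / λ_sys = 12500 h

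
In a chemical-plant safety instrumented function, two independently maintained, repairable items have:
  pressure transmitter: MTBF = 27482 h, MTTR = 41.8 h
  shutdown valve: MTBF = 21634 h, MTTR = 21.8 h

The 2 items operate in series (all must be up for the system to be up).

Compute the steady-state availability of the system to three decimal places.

A(pressure transmitter) = MTBF/(MTBF+MTTR) = 27482/(27482+41.8) = 0.998481
A(shutdown valve) = MTBF/(MTBF+MTTR) = 21634/(21634+21.8) = 0.998993
Series availability: 0.998481 × 0.998993 = 0.997

0.997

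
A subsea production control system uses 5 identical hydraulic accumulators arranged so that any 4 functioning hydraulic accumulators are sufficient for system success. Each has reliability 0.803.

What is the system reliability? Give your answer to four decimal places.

0.7434

R = Σ_{i=4}^{5} C(5,i) p^i (1−p)^{5−i} with p = 0.803
C(5,4)·0.803^4·0.197^1 = 0.409542
C(5,5)·0.803^5·0.197^0 = 0.333870
Sum = 0.7434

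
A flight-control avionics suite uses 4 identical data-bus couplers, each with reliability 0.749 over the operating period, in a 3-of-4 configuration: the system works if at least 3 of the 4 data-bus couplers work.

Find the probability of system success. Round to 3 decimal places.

0.737

R = Σ_{i=3}^{4} C(4,i) p^i (1−p)^{4−i} with p = 0.749
C(4,3)·0.749^3·0.251^1 = 0.42187
C(4,4)·0.749^4·0.251^0 = 0.31472
Sum = 0.737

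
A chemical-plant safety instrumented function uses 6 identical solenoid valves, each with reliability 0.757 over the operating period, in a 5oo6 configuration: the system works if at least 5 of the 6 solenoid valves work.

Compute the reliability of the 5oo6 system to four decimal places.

0.5506

R = Σ_{i=5}^{6} C(6,i) p^i (1−p)^{6−i} with p = 0.757
C(6,5)·0.757^5·0.243^1 = 0.362441
C(6,6)·0.757^6·0.243^0 = 0.188181
Sum = 0.5506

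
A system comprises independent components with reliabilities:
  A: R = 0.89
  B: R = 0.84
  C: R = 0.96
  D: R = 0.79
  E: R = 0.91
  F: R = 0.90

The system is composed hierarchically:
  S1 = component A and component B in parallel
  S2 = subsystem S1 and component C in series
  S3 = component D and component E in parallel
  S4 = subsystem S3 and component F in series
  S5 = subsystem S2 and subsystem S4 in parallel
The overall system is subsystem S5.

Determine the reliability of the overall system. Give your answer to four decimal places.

0.9933

Parallel (A and B): 1 − (1 − 0.890000)(1 − 0.840000) = 0.982400
Series ([0.982400] and C): 0.982400 × 0.960000 = 0.943104
Parallel (D and E): 1 − (1 − 0.790000)(1 − 0.910000) = 0.981100
Series ([0.981100] and F): 0.981100 × 0.900000 = 0.882990
Parallel ([0.943104] and [0.882990]): 1 − (1 − 0.943104)(1 − 0.882990) = 0.9933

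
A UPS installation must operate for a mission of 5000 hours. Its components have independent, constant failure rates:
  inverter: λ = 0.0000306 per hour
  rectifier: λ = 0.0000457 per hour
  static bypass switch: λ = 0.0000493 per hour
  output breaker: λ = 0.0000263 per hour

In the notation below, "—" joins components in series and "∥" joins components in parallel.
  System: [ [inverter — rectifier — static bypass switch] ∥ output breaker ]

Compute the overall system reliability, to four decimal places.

0.9425

R(inverter) = exp(−0.0000306 × 5000) = 0.858130
R(rectifier) = exp(−0.0000457 × 5000) = 0.795726
R(static bypass switch) = exp(−0.0000493 × 5000) = 0.781531
R(output breaker) = exp(−0.0000263 × 5000) = 0.876779
Series (inverter, rectifier, and static bypass switch): 0.858130 × 0.795726 × 0.781531 = 0.533658
Parallel ([0.533658] and output breaker): 1 − (1 − 0.533658)(1 − 0.876779) = 0.9425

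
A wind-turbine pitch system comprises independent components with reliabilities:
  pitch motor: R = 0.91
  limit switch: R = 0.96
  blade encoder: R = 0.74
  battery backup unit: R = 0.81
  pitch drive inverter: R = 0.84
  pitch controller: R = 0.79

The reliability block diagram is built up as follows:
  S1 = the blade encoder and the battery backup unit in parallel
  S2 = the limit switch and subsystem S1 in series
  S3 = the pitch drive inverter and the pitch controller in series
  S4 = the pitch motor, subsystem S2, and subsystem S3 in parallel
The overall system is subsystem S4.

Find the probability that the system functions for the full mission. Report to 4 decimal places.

0.9974

Parallel (blade encoder and battery backup unit): 1 − (1 − 0.740000)(1 − 0.810000) = 0.950600
Series (limit switch and [0.950600]): 0.960000 × 0.950600 = 0.912576
Series (pitch drive inverter and pitch controller): 0.840000 × 0.790000 = 0.663600
Parallel (pitch motor, [0.912576], and [0.663600]): 1 − (1 − 0.910000)(1 − 0.912576)(1 − 0.663600) = 0.9974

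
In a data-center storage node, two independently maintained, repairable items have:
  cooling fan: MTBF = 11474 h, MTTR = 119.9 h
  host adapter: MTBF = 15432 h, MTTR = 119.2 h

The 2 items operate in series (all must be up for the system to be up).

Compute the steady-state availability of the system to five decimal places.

A(cooling fan) = MTBF/(MTBF+MTTR) = 11474/(11474+119.9) = 0.989658
A(host adapter) = MTBF/(MTBF+MTTR) = 15432/(15432+119.2) = 0.992335
Series availability: 0.989658 × 0.992335 = 0.98207

0.98207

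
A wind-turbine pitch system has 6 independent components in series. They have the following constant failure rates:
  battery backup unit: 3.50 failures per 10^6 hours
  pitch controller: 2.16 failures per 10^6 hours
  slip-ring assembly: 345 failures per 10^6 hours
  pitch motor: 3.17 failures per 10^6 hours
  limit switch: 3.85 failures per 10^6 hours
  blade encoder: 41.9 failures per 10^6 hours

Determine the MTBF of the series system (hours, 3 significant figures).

Series of exponential components: λ_sys = Σ λ_i
λ_sys = 0.00000350 + 0.00000216 + 0.000345 + 0.00000317 + 0.00000385 + 0.0000419 = 3.9958e-04 /h
MTBF = 1 / λ_sys = 2500 h

2500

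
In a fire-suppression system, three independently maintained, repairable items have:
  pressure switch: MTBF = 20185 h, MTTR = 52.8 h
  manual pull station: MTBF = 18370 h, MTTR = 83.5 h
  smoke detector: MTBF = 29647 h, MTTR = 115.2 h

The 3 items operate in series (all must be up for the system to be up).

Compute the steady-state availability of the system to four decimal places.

A(pressure switch) = MTBF/(MTBF+MTTR) = 20185/(20185+52.8) = 0.997391
A(manual pull station) = MTBF/(MTBF+MTTR) = 18370/(18370+83.5) = 0.995475
A(smoke detector) = MTBF/(MTBF+MTTR) = 29647/(29647+115.2) = 0.996129
Series availability: 0.997391 × 0.995475 × 0.996129 = 0.9890

0.9890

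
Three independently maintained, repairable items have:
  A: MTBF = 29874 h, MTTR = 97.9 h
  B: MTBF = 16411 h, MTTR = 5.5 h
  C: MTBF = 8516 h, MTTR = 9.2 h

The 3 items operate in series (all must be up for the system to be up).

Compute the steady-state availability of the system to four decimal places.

0.9953

A(A) = MTBF/(MTBF+MTTR) = 29874/(29874+97.9) = 0.996734
A(B) = MTBF/(MTBF+MTTR) = 16411/(16411+5.5) = 0.999665
A(C) = MTBF/(MTBF+MTTR) = 8516/(8516+9.2) = 0.998921
Series availability: 0.996734 × 0.999665 × 0.998921 = 0.9953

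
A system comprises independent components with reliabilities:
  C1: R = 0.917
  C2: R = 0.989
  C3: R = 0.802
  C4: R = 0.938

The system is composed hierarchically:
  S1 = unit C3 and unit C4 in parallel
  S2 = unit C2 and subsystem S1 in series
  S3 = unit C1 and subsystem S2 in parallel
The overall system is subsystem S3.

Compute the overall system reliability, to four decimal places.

Parallel (C3 and C4): 1 − (1 − 0.802000)(1 − 0.938000) = 0.987724
Series (C2 and [0.987724]): 0.989000 × 0.987724 = 0.976859
Parallel (C1 and [0.976859]): 1 − (1 − 0.917000)(1 − 0.976859) = 0.9981

0.9981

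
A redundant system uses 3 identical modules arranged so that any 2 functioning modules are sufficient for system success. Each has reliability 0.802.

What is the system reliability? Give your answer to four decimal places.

R = Σ_{i=2}^{3} C(3,i) p^i (1−p)^{3−i} with p = 0.802
C(3,2)·0.802^2·0.198^1 = 0.382063
C(3,3)·0.802^3·0.198^0 = 0.515850
Sum = 0.8979

0.8979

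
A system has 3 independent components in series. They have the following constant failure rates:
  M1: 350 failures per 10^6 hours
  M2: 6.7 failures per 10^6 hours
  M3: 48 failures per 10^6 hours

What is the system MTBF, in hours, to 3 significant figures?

Series of exponential components: λ_sys = Σ λ_i
λ_sys = 0.00035 + 0.0000067 + 0.000048 = 4.0470e-04 /h
MTBF = 1 / λ_sys = 2470 h

2470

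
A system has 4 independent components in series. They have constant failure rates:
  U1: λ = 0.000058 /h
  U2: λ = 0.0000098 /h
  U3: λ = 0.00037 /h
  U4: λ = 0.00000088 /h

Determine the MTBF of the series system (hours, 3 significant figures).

Series of exponential components: λ_sys = Σ λ_i
λ_sys = 0.000058 + 0.0000098 + 0.00037 + 0.00000088 = 4.3868e-04 /h
MTBF = 1 / λ_sys = 2280 h

2280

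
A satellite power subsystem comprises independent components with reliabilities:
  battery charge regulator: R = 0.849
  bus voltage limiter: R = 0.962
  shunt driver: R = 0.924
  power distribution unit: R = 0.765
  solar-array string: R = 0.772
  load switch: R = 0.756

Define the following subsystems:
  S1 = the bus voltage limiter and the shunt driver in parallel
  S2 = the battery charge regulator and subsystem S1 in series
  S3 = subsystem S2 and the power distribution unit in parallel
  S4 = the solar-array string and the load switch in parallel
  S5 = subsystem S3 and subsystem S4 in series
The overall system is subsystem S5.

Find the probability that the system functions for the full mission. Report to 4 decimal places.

Parallel (bus voltage limiter and shunt driver): 1 − (1 − 0.962000)(1 − 0.924000) = 0.997112
Series (battery charge regulator and [0.997112]): 0.849000 × 0.997112 = 0.846548
Parallel ([0.846548] and power distribution unit): 1 − (1 − 0.846548)(1 − 0.765000) = 0.963939
Parallel (solar-array string and load switch): 1 − (1 − 0.772000)(1 − 0.756000) = 0.944368
Series ([0.963939] and [0.944368]): 0.963939 × 0.944368 = 0.9103

0.9103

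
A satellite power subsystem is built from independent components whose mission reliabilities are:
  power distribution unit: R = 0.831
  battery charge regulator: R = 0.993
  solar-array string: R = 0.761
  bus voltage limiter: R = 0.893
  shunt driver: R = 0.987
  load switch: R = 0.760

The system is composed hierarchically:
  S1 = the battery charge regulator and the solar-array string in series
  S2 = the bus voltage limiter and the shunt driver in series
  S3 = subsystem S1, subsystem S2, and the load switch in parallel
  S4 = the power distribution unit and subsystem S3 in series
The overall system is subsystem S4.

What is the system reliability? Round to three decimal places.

0.825

Series (battery charge regulator and solar-array string): 0.99300 × 0.76100 = 0.75567
Series (bus voltage limiter and shunt driver): 0.89300 × 0.98700 = 0.88139
Parallel ([0.75567], [0.88139], and load switch): 1 − (1 − 0.75567)(1 − 0.88139)(1 − 0.76000) = 0.99304
Series (power distribution unit and [0.99304]): 0.83100 × 0.99304 = 0.825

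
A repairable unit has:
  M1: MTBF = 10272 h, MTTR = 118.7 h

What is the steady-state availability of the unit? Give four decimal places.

0.9886

A(M1) = MTBF/(MTBF+MTTR) = 10272/(10272+118.7) = 0.9886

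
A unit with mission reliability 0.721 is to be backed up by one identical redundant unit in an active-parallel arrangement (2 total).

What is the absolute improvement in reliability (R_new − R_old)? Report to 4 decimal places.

R_before = 0.721
R_after = 1 − (1 − 0.721)^2 = 0.9222
ΔR = 0.9222 − 0.721 = 0.2012

0.2012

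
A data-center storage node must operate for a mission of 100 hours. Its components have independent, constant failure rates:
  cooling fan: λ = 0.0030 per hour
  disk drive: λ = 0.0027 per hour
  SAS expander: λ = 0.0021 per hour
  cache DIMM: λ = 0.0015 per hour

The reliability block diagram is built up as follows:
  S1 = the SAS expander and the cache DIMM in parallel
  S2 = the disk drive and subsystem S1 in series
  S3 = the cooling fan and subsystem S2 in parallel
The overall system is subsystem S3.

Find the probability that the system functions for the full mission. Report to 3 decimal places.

0.933

R(cooling fan) = exp(−0.0030 × 100) = 0.74082
R(disk drive) = exp(−0.0027 × 100) = 0.76338
R(SAS expander) = exp(−0.0021 × 100) = 0.81058
R(cache DIMM) = exp(−0.0015 × 100) = 0.86071
Parallel (SAS expander and cache DIMM): 1 − (1 − 0.81058)(1 − 0.86071) = 0.97362
Series (disk drive and [0.97362]): 0.76338 × 0.97362 = 0.74324
Parallel (cooling fan and [0.74324]): 1 − (1 − 0.74082)(1 − 0.74324) = 0.933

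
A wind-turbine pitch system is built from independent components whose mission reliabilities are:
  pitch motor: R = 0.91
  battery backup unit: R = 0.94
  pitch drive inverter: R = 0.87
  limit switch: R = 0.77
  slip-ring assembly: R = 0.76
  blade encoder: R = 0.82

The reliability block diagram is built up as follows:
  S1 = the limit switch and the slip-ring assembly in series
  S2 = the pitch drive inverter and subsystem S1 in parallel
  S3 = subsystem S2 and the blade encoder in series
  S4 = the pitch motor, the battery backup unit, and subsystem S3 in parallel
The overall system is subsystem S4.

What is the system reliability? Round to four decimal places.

Series (limit switch and slip-ring assembly): 0.770000 × 0.760000 = 0.585200
Parallel (pitch drive inverter and [0.585200]): 1 − (1 − 0.870000)(1 − 0.585200) = 0.946076
Series ([0.946076] and blade encoder): 0.946076 × 0.820000 = 0.775782
Parallel (pitch motor, battery backup unit, and [0.775782]): 1 − (1 − 0.910000)(1 − 0.940000)(1 − 0.775782) = 0.9988

0.9988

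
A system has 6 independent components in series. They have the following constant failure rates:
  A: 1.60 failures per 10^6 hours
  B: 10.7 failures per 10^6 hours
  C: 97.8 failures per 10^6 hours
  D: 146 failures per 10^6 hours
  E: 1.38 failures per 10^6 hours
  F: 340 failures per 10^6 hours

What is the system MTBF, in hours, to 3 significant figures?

1670

Series of exponential components: λ_sys = Σ λ_i
λ_sys = 0.00000160 + 0.0000107 + 0.0000978 + 0.000146 + 0.00000138 + 0.000340 = 5.9748e-04 /h
MTBF = 1 / λ_sys = 1670 h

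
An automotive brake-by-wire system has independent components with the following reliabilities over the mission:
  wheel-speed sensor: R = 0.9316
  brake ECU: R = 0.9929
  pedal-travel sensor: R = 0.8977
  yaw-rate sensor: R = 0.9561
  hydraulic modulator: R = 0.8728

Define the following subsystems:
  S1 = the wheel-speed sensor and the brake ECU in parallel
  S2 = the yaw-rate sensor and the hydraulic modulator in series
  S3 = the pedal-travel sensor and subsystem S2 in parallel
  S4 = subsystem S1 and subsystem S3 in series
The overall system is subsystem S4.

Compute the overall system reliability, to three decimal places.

Parallel (wheel-speed sensor and brake ECU): 1 − (1 − 0.93160)(1 − 0.99290) = 0.99951
Series (yaw-rate sensor and hydraulic modulator): 0.95610 × 0.87280 = 0.83448
Parallel (pedal-travel sensor and [0.83448]): 1 − (1 − 0.89770)(1 − 0.83448) = 0.98307
Series ([0.99951] and [0.98307]): 0.99951 × 0.98307 = 0.983

0.983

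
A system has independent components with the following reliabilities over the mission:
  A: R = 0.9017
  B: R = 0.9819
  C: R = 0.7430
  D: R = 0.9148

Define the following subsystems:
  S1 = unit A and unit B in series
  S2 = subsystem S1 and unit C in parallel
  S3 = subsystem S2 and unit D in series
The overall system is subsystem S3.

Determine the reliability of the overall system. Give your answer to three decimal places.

Series (A and B): 0.90170 × 0.98190 = 0.88538
Parallel ([0.88538] and C): 1 − (1 − 0.88538)(1 − 0.74300) = 0.97054
Series ([0.97054] and D): 0.97054 × 0.91480 = 0.888

0.888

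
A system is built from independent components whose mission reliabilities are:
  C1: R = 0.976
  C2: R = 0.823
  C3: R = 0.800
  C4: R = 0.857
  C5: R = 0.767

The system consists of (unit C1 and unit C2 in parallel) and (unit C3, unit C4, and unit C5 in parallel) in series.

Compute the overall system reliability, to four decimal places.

0.9891

Parallel (C1 and C2): 1 − (1 − 0.976000)(1 − 0.823000) = 0.995752
Parallel (C3, C4, and C5): 1 − (1 − 0.800000)(1 − 0.857000)(1 − 0.767000) = 0.993336
Series ([0.995752] and [0.993336]): 0.995752 × 0.993336 = 0.9891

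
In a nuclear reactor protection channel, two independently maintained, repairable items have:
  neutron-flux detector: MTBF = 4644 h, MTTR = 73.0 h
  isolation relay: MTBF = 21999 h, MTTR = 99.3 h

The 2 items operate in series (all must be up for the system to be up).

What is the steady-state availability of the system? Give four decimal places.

0.9801

A(neutron-flux detector) = MTBF/(MTBF+MTTR) = 4644/(4644+73.0) = 0.984524
A(isolation relay) = MTBF/(MTBF+MTTR) = 21999/(21999+99.3) = 0.995506
Series availability: 0.984524 × 0.995506 = 0.9801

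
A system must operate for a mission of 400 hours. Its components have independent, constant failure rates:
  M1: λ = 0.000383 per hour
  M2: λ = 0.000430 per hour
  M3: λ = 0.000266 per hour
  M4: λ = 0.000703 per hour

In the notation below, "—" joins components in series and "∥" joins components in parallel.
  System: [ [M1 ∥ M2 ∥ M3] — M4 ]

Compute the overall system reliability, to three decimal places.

0.753

R(M1) = exp(−0.000383 × 400) = 0.85796
R(M2) = exp(−0.000430 × 400) = 0.84198
R(M3) = exp(−0.000266 × 400) = 0.89906
R(M4) = exp(−0.000703 × 400) = 0.75488
Parallel (M1, M2, and M3): 1 − (1 − 0.85796)(1 − 0.84198)(1 − 0.89906) = 0.99773
Series ([0.99773] and M4): 0.99773 × 0.75488 = 0.753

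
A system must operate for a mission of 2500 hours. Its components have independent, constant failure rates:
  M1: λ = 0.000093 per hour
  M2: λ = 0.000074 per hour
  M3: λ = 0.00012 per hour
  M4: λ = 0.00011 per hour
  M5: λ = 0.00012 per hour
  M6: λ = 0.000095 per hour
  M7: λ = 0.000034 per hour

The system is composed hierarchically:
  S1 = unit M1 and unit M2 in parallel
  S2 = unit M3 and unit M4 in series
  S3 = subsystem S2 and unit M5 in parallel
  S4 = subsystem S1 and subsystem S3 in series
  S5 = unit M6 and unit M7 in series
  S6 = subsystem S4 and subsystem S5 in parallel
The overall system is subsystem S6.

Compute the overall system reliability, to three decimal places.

0.960

R(M1) = exp(−0.000093 × 2500) = 0.79255
R(M2) = exp(−0.000074 × 2500) = 0.83110
R(M3) = exp(−0.00012 × 2500) = 0.74082
R(M4) = exp(−0.00011 × 2500) = 0.75957
R(M5) = exp(−0.00012 × 2500) = 0.74082
R(M6) = exp(−0.000095 × 2500) = 0.78860
R(M7) = exp(−0.000034 × 2500) = 0.91851
Parallel (M1 and M2): 1 − (1 − 0.79255)(1 − 0.83110) = 0.96496
Series (M3 and M4): 0.74082 × 0.75957 = 0.56270
Parallel ([0.56270] and M5): 1 − (1 − 0.56270)(1 − 0.74082) = 0.88666
Series ([0.96496] and [0.88666]): 0.96496 × 0.88666 = 0.85559
Series (M6 and M7): 0.78860 × 0.91851 = 0.72434
Parallel ([0.85559] and [0.72434]): 1 − (1 − 0.85559)(1 − 0.72434) = 0.960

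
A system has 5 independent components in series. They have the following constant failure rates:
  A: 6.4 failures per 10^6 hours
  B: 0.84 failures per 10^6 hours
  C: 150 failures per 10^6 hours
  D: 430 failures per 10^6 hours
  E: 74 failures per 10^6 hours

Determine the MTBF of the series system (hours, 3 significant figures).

1510

Series of exponential components: λ_sys = Σ λ_i
λ_sys = 0.0000064 + 0.00000084 + 0.00015 + 0.00043 + 0.000074 = 6.6124e-04 /h
MTBF = 1 / λ_sys = 1510 h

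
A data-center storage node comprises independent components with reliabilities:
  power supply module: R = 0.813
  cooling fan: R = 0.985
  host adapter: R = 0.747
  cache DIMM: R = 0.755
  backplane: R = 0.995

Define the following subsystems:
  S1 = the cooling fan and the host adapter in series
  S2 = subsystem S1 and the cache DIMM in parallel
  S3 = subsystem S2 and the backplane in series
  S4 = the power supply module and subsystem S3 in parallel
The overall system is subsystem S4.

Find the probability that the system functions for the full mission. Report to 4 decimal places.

0.9870

Series (cooling fan and host adapter): 0.985000 × 0.747000 = 0.735795
Parallel ([0.735795] and cache DIMM): 1 − (1 − 0.735795)(1 − 0.755000) = 0.935270
Series ([0.935270] and backplane): 0.935270 × 0.995000 = 0.930594
Parallel (power supply module and [0.930594]): 1 − (1 − 0.813000)(1 − 0.930594) = 0.9870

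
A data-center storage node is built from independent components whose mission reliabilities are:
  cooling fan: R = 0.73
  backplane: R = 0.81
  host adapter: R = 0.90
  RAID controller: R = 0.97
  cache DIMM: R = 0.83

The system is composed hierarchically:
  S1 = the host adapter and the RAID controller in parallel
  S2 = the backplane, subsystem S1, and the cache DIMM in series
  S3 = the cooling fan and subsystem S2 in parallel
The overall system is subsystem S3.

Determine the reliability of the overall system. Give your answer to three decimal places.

0.911

Parallel (host adapter and RAID controller): 1 − (1 − 0.90000)(1 − 0.97000) = 0.99700
Series (backplane, [0.99700], and cache DIMM): 0.81000 × 0.99700 × 0.83000 = 0.67028
Parallel (cooling fan and [0.67028]): 1 − (1 − 0.73000)(1 − 0.67028) = 0.911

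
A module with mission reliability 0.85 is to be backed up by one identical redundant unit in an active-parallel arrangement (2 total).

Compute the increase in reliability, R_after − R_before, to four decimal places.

0.1275

R_before = 0.85
R_after = 1 − (1 − 0.85)^2 = 0.9775
ΔR = 0.9775 − 0.85 = 0.1275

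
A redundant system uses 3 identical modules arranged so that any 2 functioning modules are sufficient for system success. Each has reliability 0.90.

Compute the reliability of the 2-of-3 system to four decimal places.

0.9720

R = Σ_{i=2}^{3} C(3,i) p^i (1−p)^{3−i} with p = 0.90
C(3,2)·0.90^2·0.10^1 = 0.243000
C(3,3)·0.90^3·0.10^0 = 0.729000
Sum = 0.9720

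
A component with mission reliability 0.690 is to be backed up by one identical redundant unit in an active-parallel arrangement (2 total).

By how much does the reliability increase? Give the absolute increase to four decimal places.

R_before = 0.690
R_after = 1 − (1 − 0.690)^2 = 0.9039
ΔR = 0.9039 − 0.690 = 0.2139

0.2139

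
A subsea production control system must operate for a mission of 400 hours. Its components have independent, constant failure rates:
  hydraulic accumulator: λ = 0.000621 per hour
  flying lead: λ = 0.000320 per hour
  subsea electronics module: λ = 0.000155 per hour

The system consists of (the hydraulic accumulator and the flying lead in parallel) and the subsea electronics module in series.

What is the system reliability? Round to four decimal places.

0.9150

R(hydraulic accumulator) = exp(−0.000621 × 400) = 0.780048
R(flying lead) = exp(−0.000320 × 400) = 0.879853
R(subsea electronics module) = exp(−0.000155 × 400) = 0.939883
Parallel (hydraulic accumulator and flying lead): 1 − (1 − 0.780048)(1 − 0.879853) = 0.973573
Series ([0.973573] and subsea electronics module): 0.973573 × 0.939883 = 0.9150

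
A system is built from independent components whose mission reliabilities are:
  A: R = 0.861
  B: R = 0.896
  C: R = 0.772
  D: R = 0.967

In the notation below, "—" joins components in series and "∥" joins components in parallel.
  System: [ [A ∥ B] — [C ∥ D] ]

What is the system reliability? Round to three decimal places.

0.978

Parallel (A and B): 1 − (1 − 0.86100)(1 − 0.89600) = 0.98554
Parallel (C and D): 1 − (1 − 0.77200)(1 − 0.96700) = 0.99248
Series ([0.98554] and [0.99248]): 0.98554 × 0.99248 = 0.978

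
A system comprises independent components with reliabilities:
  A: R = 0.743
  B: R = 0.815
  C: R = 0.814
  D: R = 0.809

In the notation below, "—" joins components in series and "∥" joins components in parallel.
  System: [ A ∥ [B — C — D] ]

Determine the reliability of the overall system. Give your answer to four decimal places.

Series (B, C, and D): 0.815000 × 0.814000 × 0.809000 = 0.536699
Parallel (A and [0.536699]): 1 − (1 − 0.743000)(1 − 0.536699) = 0.8809

0.8809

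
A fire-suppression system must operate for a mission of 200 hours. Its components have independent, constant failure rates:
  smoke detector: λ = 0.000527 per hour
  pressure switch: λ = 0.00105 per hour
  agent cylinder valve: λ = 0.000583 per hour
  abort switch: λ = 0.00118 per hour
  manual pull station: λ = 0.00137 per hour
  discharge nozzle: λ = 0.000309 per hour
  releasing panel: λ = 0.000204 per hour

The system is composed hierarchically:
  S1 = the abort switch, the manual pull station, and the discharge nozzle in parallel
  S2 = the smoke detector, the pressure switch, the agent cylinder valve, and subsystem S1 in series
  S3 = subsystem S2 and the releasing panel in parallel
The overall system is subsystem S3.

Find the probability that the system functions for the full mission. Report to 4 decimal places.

0.9859

R(smoke detector) = exp(−0.000527 × 200) = 0.899964
R(pressure switch) = exp(−0.00105 × 200) = 0.810584
R(agent cylinder valve) = exp(−0.000583 × 200) = 0.889941
R(abort switch) = exp(−0.00118 × 200) = 0.789781
R(manual pull station) = exp(−0.00137 × 200) = 0.760332
R(discharge nozzle) = exp(−0.000309 × 200) = 0.940071
R(releasing panel) = exp(−0.000204 × 200) = 0.960021
Parallel (abort switch, manual pull station, and discharge nozzle): 1 − (1 − 0.789781)(1 − 0.760332)(1 − 0.940071) = 0.996981
Series (smoke detector, pressure switch, agent cylinder valve, and [0.996981]): 0.899964 × 0.810584 × 0.889941 × 0.996981 = 0.647249
Parallel ([0.647249] and releasing panel): 1 − (1 − 0.647249)(1 − 0.960021) = 0.9859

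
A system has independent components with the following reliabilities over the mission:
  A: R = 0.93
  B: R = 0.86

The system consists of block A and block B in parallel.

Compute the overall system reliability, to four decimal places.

0.9902

Parallel (A and B): 1 − (1 − 0.930000)(1 − 0.860000) = 0.9902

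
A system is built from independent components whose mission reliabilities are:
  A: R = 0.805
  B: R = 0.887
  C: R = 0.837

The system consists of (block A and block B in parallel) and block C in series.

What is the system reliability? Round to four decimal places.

0.8186

Parallel (A and B): 1 − (1 − 0.805000)(1 − 0.887000) = 0.977965
Series ([0.977965] and C): 0.977965 × 0.837000 = 0.8186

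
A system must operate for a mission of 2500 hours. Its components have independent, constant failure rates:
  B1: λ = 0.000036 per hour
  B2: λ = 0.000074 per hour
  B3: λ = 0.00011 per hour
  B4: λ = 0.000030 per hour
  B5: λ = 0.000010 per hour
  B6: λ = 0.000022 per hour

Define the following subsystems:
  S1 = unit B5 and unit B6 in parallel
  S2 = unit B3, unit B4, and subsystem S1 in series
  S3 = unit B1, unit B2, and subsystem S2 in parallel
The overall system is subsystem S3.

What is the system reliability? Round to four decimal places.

R(B1) = exp(−0.000036 × 2500) = 0.913931
R(B2) = exp(−0.000074 × 2500) = 0.831104
R(B3) = exp(−0.00011 × 2500) = 0.759572
R(B4) = exp(−0.000030 × 2500) = 0.927743
R(B5) = exp(−0.000010 × 2500) = 0.975310
R(B6) = exp(−0.000022 × 2500) = 0.946485
Parallel (B5 and B6): 1 − (1 − 0.975310)(1 − 0.946485) = 0.998679
Series (B3, B4, and [0.998679]): 0.759572 × 0.927743 × 0.998679 = 0.703757
Parallel (B1, B2, and [0.703757]): 1 − (1 − 0.913931)(1 − 0.831104)(1 − 0.703757) = 0.9957

0.9957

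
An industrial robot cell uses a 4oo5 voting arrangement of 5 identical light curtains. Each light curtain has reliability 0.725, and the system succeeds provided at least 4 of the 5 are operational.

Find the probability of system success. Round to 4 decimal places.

0.5802

R = Σ_{i=4}^{5} C(5,i) p^i (1−p)^{5−i} with p = 0.725
C(5,4)·0.725^4·0.275^1 = 0.379887
C(5,5)·0.725^5·0.275^0 = 0.200304
Sum = 0.5802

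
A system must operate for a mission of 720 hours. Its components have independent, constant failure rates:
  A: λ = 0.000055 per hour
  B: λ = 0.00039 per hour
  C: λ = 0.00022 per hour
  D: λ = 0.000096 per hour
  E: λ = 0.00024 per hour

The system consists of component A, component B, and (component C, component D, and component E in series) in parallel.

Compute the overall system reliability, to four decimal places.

R(A) = exp(−0.000055 × 720) = 0.961174
R(B) = exp(−0.00039 × 720) = 0.755179
R(C) = exp(−0.00022 × 720) = 0.853508
R(D) = exp(−0.000096 × 720) = 0.933215
R(E) = exp(−0.00024 × 720) = 0.841306
Series (C, D, and E): 0.853508 × 0.933215 × 0.841306 = 0.670106
Parallel (A, B, and [0.670106]): 1 − (1 − 0.961174)(1 − 0.755179)(1 − 0.670106) = 0.9969

0.9969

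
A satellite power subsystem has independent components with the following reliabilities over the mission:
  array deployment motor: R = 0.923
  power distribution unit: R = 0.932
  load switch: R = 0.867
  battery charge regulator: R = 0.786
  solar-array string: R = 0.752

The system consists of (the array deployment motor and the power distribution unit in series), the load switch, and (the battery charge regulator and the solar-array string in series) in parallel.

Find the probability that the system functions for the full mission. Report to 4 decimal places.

Series (array deployment motor and power distribution unit): 0.923000 × 0.932000 = 0.860236
Series (battery charge regulator and solar-array string): 0.786000 × 0.752000 = 0.591072
Parallel ([0.860236], load switch, and [0.591072]): 1 − (1 − 0.860236)(1 − 0.867000)(1 − 0.591072) = 0.9924

0.9924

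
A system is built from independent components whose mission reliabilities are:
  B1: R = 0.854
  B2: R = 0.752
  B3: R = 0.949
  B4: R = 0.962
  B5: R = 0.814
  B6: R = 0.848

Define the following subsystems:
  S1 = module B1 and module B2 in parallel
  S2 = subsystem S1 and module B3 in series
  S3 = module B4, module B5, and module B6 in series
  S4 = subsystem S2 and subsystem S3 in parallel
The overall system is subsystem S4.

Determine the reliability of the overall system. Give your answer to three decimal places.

0.971

Parallel (B1 and B2): 1 − (1 − 0.85400)(1 − 0.75200) = 0.96379
Series ([0.96379] and B3): 0.96379 × 0.94900 = 0.91464
Series (B4, B5, and B6): 0.96200 × 0.81400 × 0.84800 = 0.66404
Parallel ([0.91464] and [0.66404]): 1 − (1 − 0.91464)(1 − 0.66404) = 0.971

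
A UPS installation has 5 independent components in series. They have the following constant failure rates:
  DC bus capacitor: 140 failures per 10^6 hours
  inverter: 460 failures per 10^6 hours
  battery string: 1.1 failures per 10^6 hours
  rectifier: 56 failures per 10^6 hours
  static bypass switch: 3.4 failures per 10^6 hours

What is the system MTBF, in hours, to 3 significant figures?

1510

Series of exponential components: λ_sys = Σ λ_i
λ_sys = 0.00014 + 0.00046 + 0.0000011 + 0.000056 + 0.0000034 = 6.6050e-04 /h
MTBF = 1 / λ_sys = 1510 h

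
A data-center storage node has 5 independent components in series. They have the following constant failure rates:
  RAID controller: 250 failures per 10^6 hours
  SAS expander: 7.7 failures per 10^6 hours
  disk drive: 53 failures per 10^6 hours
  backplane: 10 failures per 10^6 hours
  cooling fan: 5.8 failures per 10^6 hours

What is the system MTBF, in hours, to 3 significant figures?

3060

Series of exponential components: λ_sys = Σ λ_i
λ_sys = 0.00025 + 0.0000077 + 0.000053 + 0.000010 + 0.0000058 = 3.2650e-04 /h
MTBF = 1 / λ_sys = 3060 h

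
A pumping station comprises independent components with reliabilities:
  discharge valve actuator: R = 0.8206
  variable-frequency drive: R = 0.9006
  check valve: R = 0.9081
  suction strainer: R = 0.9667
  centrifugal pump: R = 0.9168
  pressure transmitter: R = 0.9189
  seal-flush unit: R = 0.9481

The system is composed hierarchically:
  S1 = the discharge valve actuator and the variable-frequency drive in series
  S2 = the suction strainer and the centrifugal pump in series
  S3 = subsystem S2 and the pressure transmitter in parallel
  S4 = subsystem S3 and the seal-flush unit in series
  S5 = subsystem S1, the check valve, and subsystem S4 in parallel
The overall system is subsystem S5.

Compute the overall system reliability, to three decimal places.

Series (discharge valve actuator and variable-frequency drive): 0.82060 × 0.90060 = 0.73903
Series (suction strainer and centrifugal pump): 0.96670 × 0.91680 = 0.88627
Parallel ([0.88627] and pressure transmitter): 1 − (1 − 0.88627)(1 − 0.91890) = 0.99078
Series ([0.99078] and seal-flush unit): 0.99078 × 0.94810 = 0.93936
Parallel ([0.73903], check valve, and [0.93936]): 1 − (1 − 0.73903)(1 − 0.90810)(1 − 0.93936) = 0.999

0.999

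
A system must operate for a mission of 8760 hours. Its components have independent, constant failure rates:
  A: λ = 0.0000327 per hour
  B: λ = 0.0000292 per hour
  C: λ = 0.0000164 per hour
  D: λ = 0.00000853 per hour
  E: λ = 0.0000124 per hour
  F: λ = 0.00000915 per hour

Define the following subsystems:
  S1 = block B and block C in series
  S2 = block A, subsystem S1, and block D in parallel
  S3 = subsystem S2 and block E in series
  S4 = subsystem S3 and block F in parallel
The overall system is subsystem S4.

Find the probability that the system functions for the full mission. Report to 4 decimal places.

0.9917

R(A) = exp(−0.0000327 × 8760) = 0.750923
R(B) = exp(−0.0000292 × 8760) = 0.774303
R(C) = exp(−0.0000164 × 8760) = 0.866179
R(D) = exp(−0.00000853 × 8760) = 0.928001
R(E) = exp(−0.0000124 × 8760) = 0.897068
R(F) = exp(−0.00000915 × 8760) = 0.922974
Series (B and C): 0.774303 × 0.866179 = 0.670685
Parallel (A, [0.670685], and D): 1 − (1 − 0.750923)(1 − 0.670685)(1 − 0.928001) = 0.994094
Series ([0.994094] and E): 0.994094 × 0.897068 = 0.891770
Parallel ([0.891770] and F): 1 − (1 − 0.891770)(1 − 0.922974) = 0.9917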